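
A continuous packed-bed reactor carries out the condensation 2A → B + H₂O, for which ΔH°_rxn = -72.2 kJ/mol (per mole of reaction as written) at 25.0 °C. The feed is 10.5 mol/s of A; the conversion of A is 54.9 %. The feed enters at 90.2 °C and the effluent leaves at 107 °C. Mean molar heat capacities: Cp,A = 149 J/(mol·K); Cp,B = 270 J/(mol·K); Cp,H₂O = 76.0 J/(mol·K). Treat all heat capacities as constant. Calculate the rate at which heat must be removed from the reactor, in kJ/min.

Extent of reaction ξ = 0.549 × 10.5 / 2 = 2.8823 mol/s
Reaction term: ξ·ΔH°_rxn = 2.8823 × -72.2 = -208.1 kJ/s
Sensible, feed 90.2→25 °C: -102.01 kJ/s
Outlet flows (mol/s): A 4.7355, B 2.8823, H₂O 2.8823
Sensible, products 25→107 °C: 139.63 kJ/s
Q = ΔH = -170.47 kJ/s = -170.47 kW
Heat removed = 10228 kJ/min

Q_out = 10200 kJ/min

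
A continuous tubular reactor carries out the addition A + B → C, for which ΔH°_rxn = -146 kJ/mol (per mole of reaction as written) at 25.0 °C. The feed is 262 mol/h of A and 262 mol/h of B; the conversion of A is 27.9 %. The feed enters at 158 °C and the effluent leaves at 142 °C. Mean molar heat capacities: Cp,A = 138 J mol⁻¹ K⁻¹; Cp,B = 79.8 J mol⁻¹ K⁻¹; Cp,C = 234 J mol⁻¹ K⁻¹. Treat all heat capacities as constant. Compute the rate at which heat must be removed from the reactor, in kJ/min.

Q_out = 191 kJ/min

Extent of reaction ξ = 0.279 × 262 = 73.098 mol/h
Reaction term: ξ·ΔH°_rxn = 73.098 × -146 = -10672 kJ/h
Sensible, feed 158→25 °C: -7589.5 kJ/h
Outlet flows (mol/h): A 188.9, B 188.9, C 73.098
Sensible, products 25→142 °C: 6815 kJ/h
Q = ΔH = -11447 kJ/h = -3.1797 kW
Heat removed = 190.78 kJ/min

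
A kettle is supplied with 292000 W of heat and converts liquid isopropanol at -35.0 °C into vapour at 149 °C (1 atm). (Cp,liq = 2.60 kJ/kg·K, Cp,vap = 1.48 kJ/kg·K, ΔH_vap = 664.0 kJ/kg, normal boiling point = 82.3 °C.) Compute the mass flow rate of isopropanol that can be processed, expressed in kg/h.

ṁ = 985 kg/h

Δh = 2.60×(82.3−-35.0) + 664.0 + 1.48×(149−82.3) = 1067.7 kJ/kg
Q = 292000 W = 292 kJ/s = 1.0512e+06 kJ/h
ṁ = Q/Δh = 1.0512e+06 / 1067.7 = 984.55 kg/h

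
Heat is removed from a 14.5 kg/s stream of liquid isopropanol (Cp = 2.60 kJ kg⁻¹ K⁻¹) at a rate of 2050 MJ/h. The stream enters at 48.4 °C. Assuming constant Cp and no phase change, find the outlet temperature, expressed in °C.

T_out = 33.3 °C

Q = 2050 MJ/h = 569.44 kJ/s
ΔT = Q/(ṁ·Cp) = 569.44/(14.5×2.60) = 15.105 K
T_out = 48.4 − 15.105 = 33.295 °C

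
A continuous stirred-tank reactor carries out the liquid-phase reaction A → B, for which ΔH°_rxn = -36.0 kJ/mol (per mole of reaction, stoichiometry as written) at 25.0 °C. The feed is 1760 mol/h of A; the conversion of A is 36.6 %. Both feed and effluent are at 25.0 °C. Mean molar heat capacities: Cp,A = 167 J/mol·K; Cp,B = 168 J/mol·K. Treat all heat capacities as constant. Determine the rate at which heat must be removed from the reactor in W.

Extent of reaction ξ = 0.366 × 1760 = 644.16 mol/h
Reaction term: ξ·ΔH°_rxn = 644.16 × -36.0 = -23190 kJ/h
Q = ΔH = -23190 kJ/h = -6.4416 kW
Heat removed = 6441.6 W

Q_out = 6440 W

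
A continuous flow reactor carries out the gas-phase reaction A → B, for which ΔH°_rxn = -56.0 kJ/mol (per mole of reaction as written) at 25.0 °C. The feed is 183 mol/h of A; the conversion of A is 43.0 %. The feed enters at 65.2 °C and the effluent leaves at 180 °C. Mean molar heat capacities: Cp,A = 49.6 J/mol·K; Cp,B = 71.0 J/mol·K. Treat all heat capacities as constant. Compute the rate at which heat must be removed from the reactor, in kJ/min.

Q_out = 51.7 kJ/min

Extent of reaction ξ = 0.430 × 183 = 78.69 mol/h
Reaction term: ξ·ΔH°_rxn = 78.69 × -56.0 = -4406.6 kJ/h
Sensible, feed 65.2→25 °C: -364.89 kJ/h
Outlet flows (mol/h): A 104.31, B 78.69
Sensible, products 25→180 °C: 1667.9 kJ/h
Q = ΔH = -3103.6 kJ/h = -0.86211 kW
Heat removed = 51.727 kJ/min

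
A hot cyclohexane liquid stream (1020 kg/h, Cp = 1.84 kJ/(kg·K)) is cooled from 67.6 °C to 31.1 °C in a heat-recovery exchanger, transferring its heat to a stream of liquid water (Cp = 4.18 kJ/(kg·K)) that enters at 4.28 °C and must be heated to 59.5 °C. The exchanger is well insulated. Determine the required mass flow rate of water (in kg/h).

Heat released by hot stream: Q = 1020 × 1.84 × (67.6 − 31.1) = 68503 kJ/h
Energy balance on cold side (adiabatic exchanger): Q = ṁ_c·Cp_c·(T_c,out − T_c,in)
ṁ_c = 68503 / [4.18 × (59.5 − 4.28)] = 296.78 kg/h

ṁ_c = 297 kg/h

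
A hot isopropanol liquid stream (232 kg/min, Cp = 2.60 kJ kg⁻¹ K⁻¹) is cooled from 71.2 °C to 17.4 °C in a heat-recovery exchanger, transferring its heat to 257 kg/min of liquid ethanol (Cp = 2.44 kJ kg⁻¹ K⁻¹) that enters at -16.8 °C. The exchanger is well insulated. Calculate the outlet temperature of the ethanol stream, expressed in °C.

Heat released by hot stream: Q = 232 × 2.60 × (71.2 − 17.4) = 32452 kJ/min
Energy balance on cold side (adiabatic exchanger): Q = ṁ_c·Cp_c·(T_c,out − T_c,in)
T_c,out = -16.8 + 32452/(257 × 2.44) = 34.951 °C

T_c,out = 35.0 °C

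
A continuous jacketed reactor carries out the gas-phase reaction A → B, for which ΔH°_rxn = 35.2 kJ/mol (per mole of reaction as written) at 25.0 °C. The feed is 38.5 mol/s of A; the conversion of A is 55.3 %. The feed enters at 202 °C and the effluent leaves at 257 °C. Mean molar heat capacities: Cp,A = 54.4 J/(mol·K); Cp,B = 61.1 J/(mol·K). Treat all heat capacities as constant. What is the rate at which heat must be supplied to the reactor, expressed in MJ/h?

Extent of reaction ξ = 0.553 × 38.5 = 21.291 mol/s
Reaction term: ξ·ΔH°_rxn = 21.291 × 35.2 = 749.43 kJ/s
Sensible, feed 202→25 °C: -370.71 kJ/s
Outlet flows (mol/s): A 17.209, B 21.291
Sensible, products 25→257 °C: 518.99 kJ/s
Q = ΔH = 897.71 kJ/s = 897.71 kW
Heat supplied = 3231.8 MJ/h

Q_in = 3230 MJ/h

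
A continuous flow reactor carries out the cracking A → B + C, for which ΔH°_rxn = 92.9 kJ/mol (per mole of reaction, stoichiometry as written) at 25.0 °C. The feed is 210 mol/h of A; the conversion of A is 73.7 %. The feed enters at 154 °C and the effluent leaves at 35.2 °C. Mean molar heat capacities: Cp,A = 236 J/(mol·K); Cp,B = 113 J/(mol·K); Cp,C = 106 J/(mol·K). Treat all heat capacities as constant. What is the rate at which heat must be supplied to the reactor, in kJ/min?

Extent of reaction ξ = 0.737 × 210 = 154.77 mol/h
Reaction term: ξ·ΔH°_rxn = 154.77 × 92.9 = 14378 kJ/h
Sensible, feed 154→25 °C: -6393.2 kJ/h
Outlet flows (mol/h): A 55.23, B 154.77, C 154.77
Sensible, products 25→35.2 °C: 478.67 kJ/h
Q = ΔH = 8463.6 kJ/h = 2.351 kW
Heat supplied = 141.06 kJ/min

Q_in = 141 kJ/min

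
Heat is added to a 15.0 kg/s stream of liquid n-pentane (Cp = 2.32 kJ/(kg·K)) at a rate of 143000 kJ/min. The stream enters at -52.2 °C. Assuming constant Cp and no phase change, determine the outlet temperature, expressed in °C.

Q = 143000 kJ/min = 2383.3 kJ/s
ΔT = Q/(ṁ·Cp) = 2383.3/(15.0×2.32) = 68.487 K
T_out = -52.2 + 68.487 = 16.287 °C

T_out = 16.3 °C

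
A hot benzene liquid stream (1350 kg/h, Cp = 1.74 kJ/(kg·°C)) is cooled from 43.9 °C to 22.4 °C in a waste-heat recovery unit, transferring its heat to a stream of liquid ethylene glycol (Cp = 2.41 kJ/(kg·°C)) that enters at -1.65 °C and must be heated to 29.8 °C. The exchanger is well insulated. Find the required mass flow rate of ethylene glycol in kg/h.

Heat released by hot stream: Q = 1350 × 1.74 × (43.9 − 22.4) = 50504 kJ/h
Energy balance on cold side (adiabatic exchanger): Q = ṁ_c·Cp_c·(T_c,out − T_c,in)
ṁ_c = 50504 / [2.41 × (29.8 − -1.65)] = 666.32 kg/h

ṁ_c = 666 kg/h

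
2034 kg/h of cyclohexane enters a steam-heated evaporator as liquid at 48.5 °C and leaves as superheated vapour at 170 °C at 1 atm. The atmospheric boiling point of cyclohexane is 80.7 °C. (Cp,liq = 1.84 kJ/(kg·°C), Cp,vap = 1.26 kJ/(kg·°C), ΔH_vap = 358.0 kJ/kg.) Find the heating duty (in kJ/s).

Q = 299 kJ/s

liquid 48.5→80.7 °C: 59.248 kJ/kg
vaporisation at 80.7 °C: 358 kJ/kg
vapour 80.7→170 °C: 112.52 kJ/kg
Δh = 59.248 + 358 + 112.52 = 529.77 kJ/kg
Q = ṁ·Δh = 2034 kg/h × 529.77 kJ/kg = 1.0775e+06 kJ/h
|Q| = 299.32 kW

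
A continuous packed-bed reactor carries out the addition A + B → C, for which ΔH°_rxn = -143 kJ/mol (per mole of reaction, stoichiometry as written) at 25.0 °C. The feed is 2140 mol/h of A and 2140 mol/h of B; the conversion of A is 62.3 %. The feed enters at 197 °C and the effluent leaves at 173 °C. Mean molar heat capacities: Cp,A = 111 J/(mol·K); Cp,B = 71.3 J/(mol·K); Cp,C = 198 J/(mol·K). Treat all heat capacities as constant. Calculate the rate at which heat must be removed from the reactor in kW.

Extent of reaction ξ = 0.623 × 2140 = 1333.2 mol/h
Reaction term: ξ·ΔH°_rxn = 1333.2 × -143 = -190650 kJ/h
Sensible, feed 197→25 °C: -67101 kJ/h
Outlet flows (mol/h): A 806.78, B 806.78, C 1333.2
Sensible, products 25→173 °C: 60836 kJ/h
Q = ΔH = -196920 kJ/h = -54.699 kW
Heat removed = 54.699 kW

Q_out = 54.7 kW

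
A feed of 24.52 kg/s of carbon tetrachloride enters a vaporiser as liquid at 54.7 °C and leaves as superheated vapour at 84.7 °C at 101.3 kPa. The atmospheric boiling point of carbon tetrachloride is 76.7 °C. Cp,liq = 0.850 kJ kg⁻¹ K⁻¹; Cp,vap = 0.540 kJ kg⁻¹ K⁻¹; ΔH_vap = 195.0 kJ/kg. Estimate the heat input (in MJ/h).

liquid 54.7→76.7 °C: 18.7 kJ/kg
vaporisation at 76.7 °C: 195 kJ/kg
vapour 76.7→84.7 °C: 4.32 kJ/kg
Δh = 18.7 + 195 + 4.32 = 218.02 kJ/kg
Q = ṁ·Δh = 24.52 kg/s × 218.02 kJ/kg = 5345.9 kJ/s
|Q| = 5345.9 kW = 19245 MJ/h

Q = 19200 MJ/h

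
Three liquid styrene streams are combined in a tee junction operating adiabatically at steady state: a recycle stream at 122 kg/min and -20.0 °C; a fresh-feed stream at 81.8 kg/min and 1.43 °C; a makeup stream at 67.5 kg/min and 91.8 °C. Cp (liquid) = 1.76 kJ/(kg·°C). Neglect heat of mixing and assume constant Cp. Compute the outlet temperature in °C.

T_out = 14.3 °C

No heat crosses the boundary, so H_out = H_in.
Σ ṁᵢCp,ᵢTᵢ = 122×1.76×-20.0 + 81.8×1.76×1.43 + 67.5×1.76×91.8 = 6817.3
Σ ṁᵢCp,ᵢ = 122×1.76 + 81.8×1.76 + 67.5×1.76 = 477.49
T_out = 6817.3 / 477.49 = 14.277 °C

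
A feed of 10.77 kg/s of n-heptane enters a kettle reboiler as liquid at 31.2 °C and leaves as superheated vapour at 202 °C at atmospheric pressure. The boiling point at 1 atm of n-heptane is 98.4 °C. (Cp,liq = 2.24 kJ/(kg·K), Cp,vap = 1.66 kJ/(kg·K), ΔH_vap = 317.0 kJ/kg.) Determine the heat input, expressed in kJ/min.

liquid 31.2→98.4 °C: 150.53 kJ/kg
vaporisation at 98.4 °C: 317 kJ/kg
vapour 98.4→202 °C: 171.98 kJ/kg
Δh = 150.53 + 317 + 171.98 = 639.5 kJ/kg
Q = ṁ·Δh = 10.77 kg/s × 639.5 kJ/kg = 6887.5 kJ/s
|Q| = 6887.5 kW = 413250 kJ/min

Q = 413000 kJ/min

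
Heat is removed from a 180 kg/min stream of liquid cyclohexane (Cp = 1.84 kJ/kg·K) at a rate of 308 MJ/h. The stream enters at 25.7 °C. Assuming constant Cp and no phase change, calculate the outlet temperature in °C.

Q = 308 MJ/h = 5133.3 kJ/min
ΔT = Q/(ṁ·Cp) = 5133.3/(180×1.84) = 15.499 K
T_out = 25.7 − 15.499 = 10.201 °C

T_out = 10.2 °C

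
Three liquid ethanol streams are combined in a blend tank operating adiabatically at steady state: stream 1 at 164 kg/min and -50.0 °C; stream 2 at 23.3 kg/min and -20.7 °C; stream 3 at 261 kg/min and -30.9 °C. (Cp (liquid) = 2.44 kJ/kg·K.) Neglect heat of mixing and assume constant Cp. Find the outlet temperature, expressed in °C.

T_out = -37.4 °C

Energy balance with Q = 0: Σ ṁᵢCp,ᵢ(T_out − Tᵢ) = 0
T_out = Σ ṁᵢCp,ᵢTᵢ / Σ ṁᵢCp,ᵢ
      = -40863 / 1093.9 = -37.357 °C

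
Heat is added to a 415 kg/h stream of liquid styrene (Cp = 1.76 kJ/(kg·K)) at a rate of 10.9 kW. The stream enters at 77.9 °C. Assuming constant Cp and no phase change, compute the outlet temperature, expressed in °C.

T_out = 132 °C

Q = 10.9 kW = 39240 kJ/h
ΔT = Q/(ṁ·Cp) = 39240/(415×1.76) = 53.724 K
T_out = 77.9 + 53.724 = 131.62 °C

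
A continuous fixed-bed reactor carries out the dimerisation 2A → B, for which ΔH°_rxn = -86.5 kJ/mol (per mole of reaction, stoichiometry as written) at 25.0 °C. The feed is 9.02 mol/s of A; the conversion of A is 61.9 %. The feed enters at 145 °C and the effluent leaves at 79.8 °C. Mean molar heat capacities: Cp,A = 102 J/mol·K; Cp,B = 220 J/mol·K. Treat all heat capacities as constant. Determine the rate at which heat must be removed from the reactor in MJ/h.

Extent of reaction ξ = 0.619 × 9.02 / 2 = 2.7917 mol/s
Reaction term: ξ·ΔH°_rxn = 2.7917 × -86.5 = -241.48 kJ/s
Sensible, feed 145→25 °C: -110.4 kJ/s
Outlet flows (mol/s): A 3.4366, B 2.7917
Sensible, products 25→79.8 °C: 52.866 kJ/s
Q = ΔH = -299.02 kJ/s = -299.02 kW
Heat removed = 1076.5 MJ/h

Q_out = 1080 MJ/h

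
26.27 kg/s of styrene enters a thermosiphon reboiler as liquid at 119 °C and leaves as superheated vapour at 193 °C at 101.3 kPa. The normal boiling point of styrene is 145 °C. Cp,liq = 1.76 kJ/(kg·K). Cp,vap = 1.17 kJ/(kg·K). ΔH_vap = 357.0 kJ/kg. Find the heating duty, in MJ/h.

Q = 43400 MJ/h

liquid 119→145 °C: 45.76 kJ/kg
vaporisation at 145 °C: 357 kJ/kg
vapour 145→193 °C: 56.16 kJ/kg
Δh = 45.76 + 357 + 56.16 = 458.92 kJ/kg
Q = ṁ·Δh = 26.27 kg/s × 458.92 kJ/kg = 12056 kJ/s
|Q| = 12056 kW = 43401 MJ/h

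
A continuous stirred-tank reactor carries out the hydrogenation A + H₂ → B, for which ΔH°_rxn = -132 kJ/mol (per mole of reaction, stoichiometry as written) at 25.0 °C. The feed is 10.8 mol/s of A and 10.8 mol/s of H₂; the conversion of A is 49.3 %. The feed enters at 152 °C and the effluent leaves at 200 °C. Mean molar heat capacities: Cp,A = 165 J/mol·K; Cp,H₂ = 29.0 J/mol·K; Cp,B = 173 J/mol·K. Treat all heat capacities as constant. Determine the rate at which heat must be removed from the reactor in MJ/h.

Extent of reaction ξ = 0.493 × 10.8 = 5.3244 mol/s
Reaction term: ξ·ΔH°_rxn = 5.3244 × -132 = -702.82 kJ/s
Sensible, feed 152→25 °C: -266.09 kJ/s
Outlet flows (mol/s): A 5.4756, H₂ 5.4756, B 5.3244
Sensible, products 25→200 °C: 347.09 kJ/s
Q = ΔH = -621.82 kJ/s = -621.82 kW
Heat removed = 2238.5 MJ/h

Q_out = 2240 MJ/h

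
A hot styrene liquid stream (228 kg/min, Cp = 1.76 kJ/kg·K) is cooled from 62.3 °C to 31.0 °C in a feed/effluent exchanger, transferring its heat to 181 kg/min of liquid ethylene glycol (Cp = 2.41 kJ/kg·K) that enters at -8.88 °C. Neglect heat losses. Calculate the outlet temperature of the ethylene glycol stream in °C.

Heat released by hot stream: Q = 228 × 1.76 × (62.3 − 31.0) = 12560 kJ/min
Energy balance on cold side (adiabatic exchanger): Q = ṁ_c·Cp_c·(T_c,out − T_c,in)
T_c,out = -8.88 + 12560/(181 × 2.41) = 19.914 °C

T_c,out = 19.9 °C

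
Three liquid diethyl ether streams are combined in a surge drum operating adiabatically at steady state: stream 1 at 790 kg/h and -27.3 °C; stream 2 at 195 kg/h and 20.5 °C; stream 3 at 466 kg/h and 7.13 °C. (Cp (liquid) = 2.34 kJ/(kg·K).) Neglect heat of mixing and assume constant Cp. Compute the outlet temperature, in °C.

Energy balance with Q = 0: Σ ṁᵢCp,ᵢ(T_out − Tᵢ) = 0
T_out = Σ ṁᵢCp,ᵢTᵢ / Σ ṁᵢCp,ᵢ
      = -33338 / 3395.3 = -9.8187 °C

T_out = -9.82 °C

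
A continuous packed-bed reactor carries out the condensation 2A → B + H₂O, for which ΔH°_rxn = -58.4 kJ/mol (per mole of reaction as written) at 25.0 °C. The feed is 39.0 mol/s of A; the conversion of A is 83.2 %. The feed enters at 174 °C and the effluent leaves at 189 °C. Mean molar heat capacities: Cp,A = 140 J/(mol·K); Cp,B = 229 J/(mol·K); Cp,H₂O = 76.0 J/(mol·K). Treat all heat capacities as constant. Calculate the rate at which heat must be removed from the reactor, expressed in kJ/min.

Extent of reaction ξ = 0.832 × 39.0 / 2 = 16.224 mol/s
Reaction term: ξ·ΔH°_rxn = 16.224 × -58.4 = -947.48 kJ/s
Sensible, feed 174→25 °C: -813.54 kJ/s
Outlet flows (mol/s): A 6.552, B 16.224, H₂O 16.224
Sensible, products 25→189 °C: 961.96 kJ/s
Q = ΔH = -799.06 kJ/s = -799.06 kW
Heat removed = 47944 kJ/min

Q_out = 47900 kJ/min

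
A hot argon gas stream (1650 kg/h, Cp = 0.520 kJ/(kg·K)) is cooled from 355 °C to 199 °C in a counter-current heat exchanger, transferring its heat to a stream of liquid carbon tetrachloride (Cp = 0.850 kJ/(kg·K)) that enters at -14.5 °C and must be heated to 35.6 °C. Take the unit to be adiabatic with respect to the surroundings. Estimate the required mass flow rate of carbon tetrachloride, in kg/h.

Heat released by hot stream: Q = 1650 × 0.520 × (355 − 199) = 133850 kJ/h
Energy balance on cold side (adiabatic exchanger): Q = ṁ_c·Cp_c·(T_c,out − T_c,in)
ṁ_c = 133850 / [0.850 × (35.6 − -14.5)] = 3143.1 kg/h

ṁ_c = 3140 kg/h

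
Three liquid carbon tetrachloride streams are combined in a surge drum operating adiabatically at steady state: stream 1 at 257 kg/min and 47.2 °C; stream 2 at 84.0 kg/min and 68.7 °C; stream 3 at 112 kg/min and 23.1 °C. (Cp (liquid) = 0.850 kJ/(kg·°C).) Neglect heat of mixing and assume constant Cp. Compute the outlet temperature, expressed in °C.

Adiabatic, steady state ⇒ Σ ṁᵢCp,ᵢ(T_out − Tᵢ) = 0
T_out = Σ ṁᵢCp,ᵢTᵢ / Σ ṁᵢCp,ᵢ
      = 17415 / 385.05 = 45.228 °C

T_out = 45.2 °C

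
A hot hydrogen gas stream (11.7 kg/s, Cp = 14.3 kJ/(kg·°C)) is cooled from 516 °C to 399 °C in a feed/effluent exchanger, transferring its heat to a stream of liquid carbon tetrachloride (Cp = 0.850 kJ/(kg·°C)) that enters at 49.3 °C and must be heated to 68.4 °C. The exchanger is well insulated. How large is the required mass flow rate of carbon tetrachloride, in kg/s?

ṁ_c = 1210 kg/s

Heat released by hot stream: Q = 11.7 × 14.3 × (516 − 399) = 19575 kJ/s
Energy balance on cold side (adiabatic exchanger): Q = ṁ_c·Cp_c·(T_c,out − T_c,in)
ṁ_c = 19575 / [0.850 × (68.4 − 49.3)] = 1205.7 kg/s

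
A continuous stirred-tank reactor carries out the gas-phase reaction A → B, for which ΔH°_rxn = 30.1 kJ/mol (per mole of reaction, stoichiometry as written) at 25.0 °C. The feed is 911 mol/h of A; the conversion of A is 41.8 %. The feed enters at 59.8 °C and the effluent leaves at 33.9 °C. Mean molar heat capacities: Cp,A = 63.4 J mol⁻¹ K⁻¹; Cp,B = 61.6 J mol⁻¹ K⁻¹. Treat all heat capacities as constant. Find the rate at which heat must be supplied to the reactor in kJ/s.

Q_in = 2.77 kJ/s

Extent of reaction ξ = 0.418 × 911 = 380.8 mol/h
Reaction term: ξ·ΔH°_rxn = 380.8 × 30.1 = 11462 kJ/h
Sensible, feed 59.8→25 °C: -2010 kJ/h
Outlet flows (mol/h): A 530.2, B 380.8
Sensible, products 25→33.9 °C: 507.94 kJ/h
Q = ΔH = 9960 kJ/h = 2.7667 kW
Heat supplied = 2.7667 kJ/s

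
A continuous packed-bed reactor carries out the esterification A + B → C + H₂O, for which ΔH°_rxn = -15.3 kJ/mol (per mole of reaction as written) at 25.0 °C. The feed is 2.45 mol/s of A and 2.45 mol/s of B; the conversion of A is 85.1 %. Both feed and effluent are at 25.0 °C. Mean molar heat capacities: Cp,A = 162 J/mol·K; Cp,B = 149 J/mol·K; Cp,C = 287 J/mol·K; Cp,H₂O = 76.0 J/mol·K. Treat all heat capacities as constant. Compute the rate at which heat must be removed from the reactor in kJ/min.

Q_out = 1910 kJ/min

Extent of reaction ξ = 0.851 × 2.45 = 2.085 mol/s
Reaction term: ξ·ΔH°_rxn = 2.085 × -15.3 = -31.9 kJ/s
Q = ΔH = -31.9 kJ/s = -31.9 kW
Heat removed = 1914 kJ/min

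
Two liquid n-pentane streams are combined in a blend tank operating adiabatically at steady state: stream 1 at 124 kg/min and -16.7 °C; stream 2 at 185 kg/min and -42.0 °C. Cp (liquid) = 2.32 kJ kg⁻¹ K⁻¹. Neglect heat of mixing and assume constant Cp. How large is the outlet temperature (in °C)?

T_out = -31.8 °C

Adiabatic, steady state ⇒ Σ ṁᵢCp,ᵢ(T_out − Tᵢ) = 0
T_out = Σ ṁᵢCp,ᵢTᵢ / Σ ṁᵢCp,ᵢ
      = -22831 / 716.88 = -31.847 °C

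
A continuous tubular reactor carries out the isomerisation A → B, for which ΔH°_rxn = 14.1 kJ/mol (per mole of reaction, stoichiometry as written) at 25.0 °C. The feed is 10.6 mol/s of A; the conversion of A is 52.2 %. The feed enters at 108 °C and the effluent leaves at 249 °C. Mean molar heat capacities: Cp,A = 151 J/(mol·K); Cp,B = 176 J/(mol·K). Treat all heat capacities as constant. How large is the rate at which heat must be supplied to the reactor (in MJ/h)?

Q_in = 1200 MJ/h

Extent of reaction ξ = 0.522 × 10.6 = 5.5332 mol/s
Reaction term: ξ·ΔH°_rxn = 5.5332 × 14.1 = 78.018 kJ/s
Sensible, feed 108→25 °C: -132.85 kJ/s
Outlet flows (mol/s): A 5.0668, B 5.5332
Sensible, products 25→249 °C: 389.52 kJ/s
Q = ΔH = 334.69 kJ/s = 334.69 kW
Heat supplied = 1204.9 MJ/h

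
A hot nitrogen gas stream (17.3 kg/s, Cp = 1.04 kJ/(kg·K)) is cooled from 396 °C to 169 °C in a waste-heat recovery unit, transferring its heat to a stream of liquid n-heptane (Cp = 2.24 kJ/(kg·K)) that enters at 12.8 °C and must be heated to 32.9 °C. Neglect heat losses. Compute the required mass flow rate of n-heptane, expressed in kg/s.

ṁ_c = 90.7 kg/s

Heat released by hot stream: Q = 17.3 × 1.04 × (396 − 169) = 4084.2 kJ/s
Energy balance on cold side (adiabatic exchanger): Q = ṁ_c·Cp_c·(T_c,out − T_c,in)
ṁ_c = 4084.2 / [2.24 × (32.9 − 12.8)] = 90.711 kg/s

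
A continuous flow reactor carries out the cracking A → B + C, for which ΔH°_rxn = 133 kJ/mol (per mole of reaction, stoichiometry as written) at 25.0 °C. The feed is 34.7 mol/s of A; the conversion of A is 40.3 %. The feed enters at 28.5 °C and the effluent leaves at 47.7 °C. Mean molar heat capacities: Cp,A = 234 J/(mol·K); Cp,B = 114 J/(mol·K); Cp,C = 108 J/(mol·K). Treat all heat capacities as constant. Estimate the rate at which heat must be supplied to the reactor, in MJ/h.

Q_in = 7240 MJ/h

Extent of reaction ξ = 0.403 × 34.7 = 13.984 mol/s
Reaction term: ξ·ΔH°_rxn = 13.984 × 133 = 1859.9 kJ/s
Sensible, feed 28.5→25 °C: -28.419 kJ/s
Outlet flows (mol/s): A 20.716, B 13.984, C 13.984
Sensible, products 25→47.7 °C: 180.51 kJ/s
Q = ΔH = 2012 kJ/s = 2012 kW
Heat supplied = 7243.1 MJ/h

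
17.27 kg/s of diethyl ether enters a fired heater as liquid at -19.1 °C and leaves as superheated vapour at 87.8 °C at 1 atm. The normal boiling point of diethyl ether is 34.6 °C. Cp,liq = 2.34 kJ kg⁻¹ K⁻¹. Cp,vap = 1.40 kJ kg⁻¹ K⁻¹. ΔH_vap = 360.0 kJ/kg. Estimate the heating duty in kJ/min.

Q = 580000 kJ/min

liquid -19.1→34.6 °C: 125.66 kJ/kg
vaporisation at 34.6 °C: 360 kJ/kg
vapour 34.6→87.8 °C: 74.48 kJ/kg
Δh = 125.66 + 360 + 74.48 = 560.14 kJ/kg
Q = ṁ·Δh = 17.27 kg/s × 560.14 kJ/kg = 9673.6 kJ/s
|Q| = 9673.6 kW = 580410 kJ/min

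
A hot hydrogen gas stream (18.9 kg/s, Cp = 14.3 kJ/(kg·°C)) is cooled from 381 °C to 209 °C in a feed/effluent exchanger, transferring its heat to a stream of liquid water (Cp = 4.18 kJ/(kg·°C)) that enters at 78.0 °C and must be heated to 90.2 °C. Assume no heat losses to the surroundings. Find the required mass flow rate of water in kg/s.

ṁ_c = 912 kg/s

Heat released by hot stream: Q = 18.9 × 14.3 × (381 − 209) = 46486 kJ/s
Energy balance on cold side (adiabatic exchanger): Q = ṁ_c·Cp_c·(T_c,out − T_c,in)
ṁ_c = 46486 / [4.18 × (90.2 − 78.0)] = 911.57 kg/s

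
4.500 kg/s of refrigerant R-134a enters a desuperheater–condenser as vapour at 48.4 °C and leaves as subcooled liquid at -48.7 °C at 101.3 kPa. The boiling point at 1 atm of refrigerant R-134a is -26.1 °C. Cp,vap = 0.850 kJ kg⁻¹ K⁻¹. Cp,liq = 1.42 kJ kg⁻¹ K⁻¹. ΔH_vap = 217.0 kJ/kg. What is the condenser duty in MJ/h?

Q_c = 5060 MJ/h

vapour 48.4→-26.1 °C: -63.325 kJ/kg
condensation at -26.1 °C: -217 kJ/kg
liquid -26.1→-48.7 °C: -32.092 kJ/kg
Δh = -63.325 + -217 + -32.092 = -312.42 kJ/kg
Q = ṁ·Δh = 4.500 kg/s × -312.42 kJ/kg = -1405.9 kJ/s
|Q| = 1405.9 kW = 5061.2 MJ/h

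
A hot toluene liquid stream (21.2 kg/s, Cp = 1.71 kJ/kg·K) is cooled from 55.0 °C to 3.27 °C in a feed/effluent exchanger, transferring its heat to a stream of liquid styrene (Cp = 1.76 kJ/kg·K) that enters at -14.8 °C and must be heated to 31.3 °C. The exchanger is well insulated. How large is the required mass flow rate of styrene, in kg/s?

ṁ_c = 23.1 kg/s

Heat released by hot stream: Q = 21.2 × 1.71 × (55.0 − 3.27) = 1875.3 kJ/s
Energy balance on cold side (adiabatic exchanger): Q = ṁ_c·Cp_c·(T_c,out − T_c,in)
ṁ_c = 1875.3 / [1.76 × (31.3 − -14.8)] = 23.113 kg/s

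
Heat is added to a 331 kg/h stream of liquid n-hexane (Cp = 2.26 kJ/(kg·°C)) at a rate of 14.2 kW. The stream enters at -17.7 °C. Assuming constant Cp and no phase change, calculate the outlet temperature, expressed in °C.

Q = 14.2 kW = 51120 kJ/h
ΔT = Q/(ṁ·Cp) = 51120/(331×2.26) = 68.337 K
T_out = -17.7 + 68.337 = 50.637 °C

T_out = 50.6 °C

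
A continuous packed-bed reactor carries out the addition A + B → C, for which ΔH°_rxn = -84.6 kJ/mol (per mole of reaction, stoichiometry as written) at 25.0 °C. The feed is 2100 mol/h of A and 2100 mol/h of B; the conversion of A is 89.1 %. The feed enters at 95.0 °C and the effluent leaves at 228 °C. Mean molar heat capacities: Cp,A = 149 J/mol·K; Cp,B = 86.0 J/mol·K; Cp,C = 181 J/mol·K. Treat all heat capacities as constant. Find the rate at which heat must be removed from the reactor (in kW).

Q_out = 31.4 kW

Extent of reaction ξ = 0.891 × 2100 = 1871.1 mol/h
Reaction term: ξ·ΔH°_rxn = 1871.1 × -84.6 = -158300 kJ/h
Sensible, feed 95.0→25 °C: -34545 kJ/h
Outlet flows (mol/h): A 228.9, B 228.9, C 1871.1
Sensible, products 25→228 °C: 79670 kJ/h
Q = ΔH = -113170 kJ/h = -31.436 kW
Heat removed = 31.436 kW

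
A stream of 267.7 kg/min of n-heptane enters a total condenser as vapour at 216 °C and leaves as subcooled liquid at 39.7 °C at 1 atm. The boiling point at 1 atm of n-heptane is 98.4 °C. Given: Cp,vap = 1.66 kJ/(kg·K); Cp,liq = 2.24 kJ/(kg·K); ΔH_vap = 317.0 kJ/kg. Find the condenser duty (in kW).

Q_c = 2870 kW

vapour 216→98.4 °C: -195.22 kJ/kg
condensation at 98.4 °C: -317 kJ/kg
liquid 98.4→39.7 °C: -131.49 kJ/kg
Δh = -195.22 + -317 + -131.49 = -643.7 kJ/kg
Q = ṁ·Δh = 267.7 kg/min × -643.7 kJ/kg = -172320 kJ/min
|Q| = 2872 kW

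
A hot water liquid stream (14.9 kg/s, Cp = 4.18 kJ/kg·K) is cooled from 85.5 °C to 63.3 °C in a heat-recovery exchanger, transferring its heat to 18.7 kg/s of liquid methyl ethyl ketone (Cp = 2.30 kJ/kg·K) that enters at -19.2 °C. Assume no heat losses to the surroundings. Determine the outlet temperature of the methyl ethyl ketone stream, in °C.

T_c,out = 12.9 °C

Heat released by hot stream: Q = 14.9 × 4.18 × (85.5 − 63.3) = 1382.7 kJ/s
Energy balance on cold side (adiabatic exchanger): Q = ṁ_c·Cp_c·(T_c,out − T_c,in)
T_c,out = -19.2 + 1382.7/(18.7 × 2.30) = 12.947 °C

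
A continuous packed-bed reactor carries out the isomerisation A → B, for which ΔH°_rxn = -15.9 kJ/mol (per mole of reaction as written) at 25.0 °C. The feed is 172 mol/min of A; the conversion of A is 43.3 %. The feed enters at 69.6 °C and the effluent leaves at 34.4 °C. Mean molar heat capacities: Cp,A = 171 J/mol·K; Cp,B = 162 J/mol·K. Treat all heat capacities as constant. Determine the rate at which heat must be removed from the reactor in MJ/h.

Q_out = 134 MJ/h

Extent of reaction ξ = 0.433 × 172 = 74.476 mol/min
Reaction term: ξ·ΔH°_rxn = 74.476 × -15.9 = -1184.2 kJ/min
Sensible, feed 69.6→25 °C: -1311.8 kJ/min
Outlet flows (mol/min): A 97.524, B 74.476
Sensible, products 25→34.4 °C: 270.17 kJ/min
Q = ΔH = -2225.8 kJ/min = -37.096 kW
Heat removed = 133.55 MJ/h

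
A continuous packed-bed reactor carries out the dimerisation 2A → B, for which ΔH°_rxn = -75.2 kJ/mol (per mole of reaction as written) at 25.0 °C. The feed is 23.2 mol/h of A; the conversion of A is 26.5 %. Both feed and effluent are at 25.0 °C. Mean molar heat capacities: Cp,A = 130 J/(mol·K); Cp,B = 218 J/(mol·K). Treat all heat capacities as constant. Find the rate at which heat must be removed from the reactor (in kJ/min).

Extent of reaction ξ = 0.265 × 23.2 / 2 = 3.074 mol/h
Reaction term: ξ·ΔH°_rxn = 3.074 × -75.2 = -231.16 kJ/h
Q = ΔH = -231.16 kJ/h = -0.064212 kW
Heat removed = 3.8527 kJ/min

Q_out = 3.85 kJ/min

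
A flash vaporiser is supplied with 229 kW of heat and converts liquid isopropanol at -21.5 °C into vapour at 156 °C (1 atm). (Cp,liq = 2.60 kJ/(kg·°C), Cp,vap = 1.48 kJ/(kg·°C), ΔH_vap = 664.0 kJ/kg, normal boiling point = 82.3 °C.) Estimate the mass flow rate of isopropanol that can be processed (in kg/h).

Δh = 2.60×(82.3−-21.5) + 664.0 + 1.48×(156−82.3) = 1043 kJ/kg
Q = 229 kW = 229 kJ/s = 824400 kJ/h
ṁ = Q/Δh = 824400 / 1043 = 790.45 kg/h

ṁ = 790 kg/h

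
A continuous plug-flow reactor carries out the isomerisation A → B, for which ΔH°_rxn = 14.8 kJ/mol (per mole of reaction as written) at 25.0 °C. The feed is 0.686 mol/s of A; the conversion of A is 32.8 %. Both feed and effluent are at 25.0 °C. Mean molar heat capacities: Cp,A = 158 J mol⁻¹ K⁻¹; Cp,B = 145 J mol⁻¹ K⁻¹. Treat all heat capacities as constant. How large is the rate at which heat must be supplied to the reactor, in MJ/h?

Q_in = 12.0 MJ/h

Extent of reaction ξ = 0.328 × 0.686 = 0.22501 mol/s
Reaction term: ξ·ΔH°_rxn = 0.22501 × 14.8 = 3.3301 kJ/s
Q = ΔH = 3.3301 kJ/s = 3.3301 kW
Heat supplied = 11.988 MJ/h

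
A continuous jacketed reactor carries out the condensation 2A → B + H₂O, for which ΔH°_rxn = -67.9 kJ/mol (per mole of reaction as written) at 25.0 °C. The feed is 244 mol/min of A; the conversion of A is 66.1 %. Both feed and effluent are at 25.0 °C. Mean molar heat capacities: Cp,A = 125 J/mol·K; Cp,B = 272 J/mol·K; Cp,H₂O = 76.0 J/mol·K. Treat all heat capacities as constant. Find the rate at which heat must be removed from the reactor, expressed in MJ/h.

Q_out = 329 MJ/h

Extent of reaction ξ = 0.661 × 244 / 2 = 80.642 mol/min
Reaction term: ξ·ΔH°_rxn = 80.642 × -67.9 = -5475.6 kJ/min
Q = ΔH = -5475.6 kJ/min = -91.26 kW
Heat removed = 328.54 MJ/h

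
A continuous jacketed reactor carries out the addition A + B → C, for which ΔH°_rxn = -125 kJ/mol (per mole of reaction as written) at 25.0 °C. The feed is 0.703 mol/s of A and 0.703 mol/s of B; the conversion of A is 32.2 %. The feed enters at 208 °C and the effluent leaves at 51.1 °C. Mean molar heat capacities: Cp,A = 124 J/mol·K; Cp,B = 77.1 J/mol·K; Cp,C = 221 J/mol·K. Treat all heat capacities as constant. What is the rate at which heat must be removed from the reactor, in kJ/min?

Extent of reaction ξ = 0.322 × 0.703 = 0.22637 mol/s
Reaction term: ξ·ΔH°_rxn = 0.22637 × -125 = -28.296 kJ/s
Sensible, feed 208→25 °C: -25.871 kJ/s
Outlet flows (mol/s): A 0.47663, B 0.47663, C 0.22637
Sensible, products 25→51.1 °C: 3.8074 kJ/s
Q = ΔH = -50.36 kJ/s = -50.36 kW
Heat removed = 3021.6 kJ/min

Q_out = 3020 kJ/min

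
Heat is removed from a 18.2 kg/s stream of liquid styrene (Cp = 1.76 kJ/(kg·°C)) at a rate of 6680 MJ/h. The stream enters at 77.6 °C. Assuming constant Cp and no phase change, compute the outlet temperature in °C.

Q = 6680 MJ/h = 1855.6 kJ/s
ΔT = Q/(ṁ·Cp) = 1855.6/(18.2×1.76) = 57.928 K
T_out = 77.6 − 57.928 = 19.672 °C

T_out = 19.7 °C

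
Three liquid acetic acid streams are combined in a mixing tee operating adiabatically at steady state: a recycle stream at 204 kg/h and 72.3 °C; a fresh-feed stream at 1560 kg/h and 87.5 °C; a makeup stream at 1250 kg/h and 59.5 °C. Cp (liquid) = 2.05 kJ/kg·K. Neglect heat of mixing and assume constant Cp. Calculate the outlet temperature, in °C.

T_out = 74.9 °C

Adiabatic, steady state ⇒ Σ ṁᵢCp,ᵢ(T_out − Tᵢ) = 0
Σ ṁᵢCp,ᵢTᵢ = 204×2.05×72.3 + 1560×2.05×87.5 + 1250×2.05×59.5 = 462530
Σ ṁᵢCp,ᵢ = 204×2.05 + 1560×2.05 + 1250×2.05 = 6178.7
T_out = 462530 / 6178.7 = 74.859 °C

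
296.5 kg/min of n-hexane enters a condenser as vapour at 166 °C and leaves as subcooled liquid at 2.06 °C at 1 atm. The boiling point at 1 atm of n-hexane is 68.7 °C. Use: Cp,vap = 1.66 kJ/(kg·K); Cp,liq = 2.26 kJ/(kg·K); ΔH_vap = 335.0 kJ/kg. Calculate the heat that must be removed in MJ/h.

vapour 166→68.7 °C: -161.52 kJ/kg
condensation at 68.7 °C: -335 kJ/kg
liquid 68.7→2.06 °C: -150.61 kJ/kg
Δh = -161.52 + -335 + -150.61 = -647.12 kJ/kg
Q = ṁ·Δh = 296.5 kg/min × -647.12 kJ/kg = -191870 kJ/min
|Q| = 3197.9 kW = 11512 MJ/h

Q_c = 11500 MJ/h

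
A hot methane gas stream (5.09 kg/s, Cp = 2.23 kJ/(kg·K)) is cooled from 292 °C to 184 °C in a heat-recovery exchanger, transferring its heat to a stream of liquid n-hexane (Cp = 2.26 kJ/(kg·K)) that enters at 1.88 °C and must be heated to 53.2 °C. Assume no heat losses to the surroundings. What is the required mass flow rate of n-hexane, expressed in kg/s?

ṁ_c = 10.6 kg/s

Heat released by hot stream: Q = 5.09 × 2.23 × (292 − 184) = 1225.9 kJ/s
Energy balance on cold side (adiabatic exchanger): Q = ṁ_c·Cp_c·(T_c,out − T_c,in)
ṁ_c = 1225.9 / [2.26 × (53.2 − 1.88)] = 10.569 kg/s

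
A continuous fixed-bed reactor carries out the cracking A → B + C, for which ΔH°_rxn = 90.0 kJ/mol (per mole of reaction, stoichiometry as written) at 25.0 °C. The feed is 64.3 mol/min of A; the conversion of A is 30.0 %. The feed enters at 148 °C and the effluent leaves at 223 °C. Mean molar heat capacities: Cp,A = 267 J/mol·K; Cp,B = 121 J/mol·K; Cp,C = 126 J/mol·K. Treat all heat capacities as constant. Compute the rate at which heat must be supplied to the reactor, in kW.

Q_in = 49.1 kW

Extent of reaction ξ = 0.300 × 64.3 = 19.29 mol/min
Reaction term: ξ·ΔH°_rxn = 19.29 × 90.0 = 1736.1 kJ/min
Sensible, feed 148→25 °C: -2111.7 kJ/min
Outlet flows (mol/min): A 45.01, B 19.29, C 19.29
Sensible, products 25→223 °C: 3322.9 kJ/min
Q = ΔH = 2947.3 kJ/min = 49.122 kW
Heat supplied = 49.122 kW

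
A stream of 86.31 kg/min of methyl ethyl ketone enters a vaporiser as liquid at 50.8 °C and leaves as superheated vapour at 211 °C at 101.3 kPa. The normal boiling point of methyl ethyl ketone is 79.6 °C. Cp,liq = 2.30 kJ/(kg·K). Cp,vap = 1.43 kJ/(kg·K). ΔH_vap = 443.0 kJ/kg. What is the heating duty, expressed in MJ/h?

liquid 50.8→79.6 °C: 66.24 kJ/kg
vaporisation at 79.6 °C: 443 kJ/kg
vapour 79.6→211 °C: 187.9 kJ/kg
Δh = 66.24 + 443 + 187.9 = 697.14 kJ/kg
Q = ṁ·Δh = 86.31 kg/min × 697.14 kJ/kg = 60170 kJ/min
|Q| = 1002.8 kW = 3610.2 MJ/h

Q = 3610 MJ/h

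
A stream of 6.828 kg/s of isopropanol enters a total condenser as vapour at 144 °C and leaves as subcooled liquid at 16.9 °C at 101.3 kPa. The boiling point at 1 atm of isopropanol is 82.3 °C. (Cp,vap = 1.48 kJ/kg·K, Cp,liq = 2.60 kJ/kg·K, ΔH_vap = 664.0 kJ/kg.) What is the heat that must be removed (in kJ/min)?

vapour 144→82.3 °C: -91.316 kJ/kg
condensation at 82.3 °C: -664 kJ/kg
liquid 82.3→16.9 °C: -170.04 kJ/kg
Δh = -91.316 + -664 + -170.04 = -925.36 kJ/kg
Q = ṁ·Δh = 6.828 kg/s × -925.36 kJ/kg = -6318.3 kJ/s
|Q| = 6318.3 kW = 379100 kJ/min

Q_c = 379000 kJ/min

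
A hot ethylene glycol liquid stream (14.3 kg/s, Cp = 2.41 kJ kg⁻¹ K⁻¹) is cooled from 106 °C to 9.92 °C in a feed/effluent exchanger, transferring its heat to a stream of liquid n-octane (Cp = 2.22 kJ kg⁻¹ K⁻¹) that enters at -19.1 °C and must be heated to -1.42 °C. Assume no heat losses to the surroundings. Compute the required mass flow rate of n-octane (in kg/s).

Heat released by hot stream: Q = 14.3 × 2.41 × (106 − 9.92) = 3311.2 kJ/s
Energy balance on cold side (adiabatic exchanger): Q = ṁ_c·Cp_c·(T_c,out − T_c,in)
ṁ_c = 3311.2 / [2.22 × (-1.42 − -19.1)] = 84.363 kg/s

ṁ_c = 84.4 kg/s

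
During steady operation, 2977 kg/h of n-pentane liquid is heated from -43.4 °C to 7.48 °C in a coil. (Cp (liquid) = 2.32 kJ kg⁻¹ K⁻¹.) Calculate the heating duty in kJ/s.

Q = ṁ·Cp·ΔT = 2977 × 2.32 × (7.48 − -43.4) = 351410 kJ/h
Converting: 351410 / 3600 s = 97.614 kW

Q = 97.6 kJ/s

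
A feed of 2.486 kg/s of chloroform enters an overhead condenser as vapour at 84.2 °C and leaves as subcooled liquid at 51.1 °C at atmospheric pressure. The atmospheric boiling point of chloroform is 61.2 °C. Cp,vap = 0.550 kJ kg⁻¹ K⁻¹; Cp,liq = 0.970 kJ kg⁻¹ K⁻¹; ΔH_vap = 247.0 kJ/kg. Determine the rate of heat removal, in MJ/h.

Q_c = 2410 MJ/h

vapour 84.2→61.2 °C: -12.65 kJ/kg
condensation at 61.2 °C: -247 kJ/kg
liquid 61.2→51.1 °C: -9.797 kJ/kg
Δh = -12.65 + -247 + -9.797 = -269.45 kJ/kg
Q = ṁ·Δh = 2.486 kg/s × -269.45 kJ/kg = -669.85 kJ/s
|Q| = 669.85 kW = 2411.4 MJ/h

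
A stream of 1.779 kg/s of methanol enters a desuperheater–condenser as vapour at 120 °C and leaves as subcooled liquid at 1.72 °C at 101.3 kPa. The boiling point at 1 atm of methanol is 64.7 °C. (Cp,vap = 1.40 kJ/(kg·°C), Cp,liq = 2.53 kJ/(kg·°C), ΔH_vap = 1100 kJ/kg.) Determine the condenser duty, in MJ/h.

vapour 120→64.7 °C: -77.42 kJ/kg
condensation at 64.7 °C: -1100 kJ/kg
liquid 64.7→1.72 °C: -159.34 kJ/kg
Δh = -77.42 + -1100 + -159.34 = -1336.8 kJ/kg
Q = ṁ·Δh = 1.779 kg/s × -1336.8 kJ/kg = -2378.1 kJ/s
|Q| = 2378.1 kW = 8561.1 MJ/h

Q_c = 8560 MJ/h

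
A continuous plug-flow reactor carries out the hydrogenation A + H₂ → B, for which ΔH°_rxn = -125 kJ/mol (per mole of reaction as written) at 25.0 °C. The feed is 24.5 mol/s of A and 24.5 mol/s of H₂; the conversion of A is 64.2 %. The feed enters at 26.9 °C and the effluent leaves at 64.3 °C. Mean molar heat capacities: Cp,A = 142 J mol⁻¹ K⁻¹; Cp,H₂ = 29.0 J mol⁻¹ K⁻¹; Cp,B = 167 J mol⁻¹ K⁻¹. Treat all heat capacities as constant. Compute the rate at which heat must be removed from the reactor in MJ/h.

Q_out = 6520 MJ/h

Extent of reaction ξ = 0.642 × 24.5 = 15.729 mol/s
Reaction term: ξ·ΔH°_rxn = 15.729 × -125 = -1966.1 kJ/s
Sensible, feed 26.9→25 °C: -7.96 kJ/s
Outlet flows (mol/s): A 8.771, H₂ 8.771, B 15.729
Sensible, products 25→64.3 °C: 162.17 kJ/s
Q = ΔH = -1811.9 kJ/s = -1811.9 kW
Heat removed = 6522.9 MJ/h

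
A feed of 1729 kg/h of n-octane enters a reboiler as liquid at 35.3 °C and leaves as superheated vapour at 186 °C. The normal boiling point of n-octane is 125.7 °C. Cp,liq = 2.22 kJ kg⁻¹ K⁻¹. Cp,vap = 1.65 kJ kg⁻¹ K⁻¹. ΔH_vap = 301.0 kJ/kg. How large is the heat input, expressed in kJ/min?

liquid 35.3→125.7 °C: 200.69 kJ/kg
vaporisation at 125.7 °C: 301 kJ/kg
vapour 125.7→186 °C: 99.495 kJ/kg
Δh = 200.69 + 301 + 99.495 = 601.18 kJ/kg
Q = ṁ·Δh = 1729 kg/h × 601.18 kJ/kg = 1.0394e+06 kJ/h
|Q| = 288.73 kW = 17324 kJ/min

Q = 17300 kJ/min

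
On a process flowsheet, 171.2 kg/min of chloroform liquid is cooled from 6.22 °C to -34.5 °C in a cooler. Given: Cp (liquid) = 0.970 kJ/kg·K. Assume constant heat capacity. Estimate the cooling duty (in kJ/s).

Q_c = 113 kJ/s

Q = ṁ·Cp·ΔT = 171.2 × 0.970 × (-34.5 − 6.22) = -6762.1 kJ/min
Converting: 6762.1 / 60 s = 112.7 kW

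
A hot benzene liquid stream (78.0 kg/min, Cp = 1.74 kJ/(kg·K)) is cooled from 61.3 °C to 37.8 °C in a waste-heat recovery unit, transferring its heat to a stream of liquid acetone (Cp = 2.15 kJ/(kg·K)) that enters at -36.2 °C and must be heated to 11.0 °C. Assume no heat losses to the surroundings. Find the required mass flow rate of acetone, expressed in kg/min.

Heat released by hot stream: Q = 78.0 × 1.74 × (61.3 − 37.8) = 3189.4 kJ/min
Energy balance on cold side (adiabatic exchanger): Q = ṁ_c·Cp_c·(T_c,out − T_c,in)
ṁ_c = 3189.4 / [2.15 × (11.0 − -36.2)] = 31.429 kg/min

ṁ_c = 31.4 kg/min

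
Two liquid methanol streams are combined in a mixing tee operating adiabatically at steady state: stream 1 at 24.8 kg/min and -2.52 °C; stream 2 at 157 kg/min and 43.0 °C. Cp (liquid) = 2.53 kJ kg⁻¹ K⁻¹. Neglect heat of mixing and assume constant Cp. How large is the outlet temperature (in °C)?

Energy balance with Q = 0: Σ ṁᵢCp,ᵢ(T_out − Tᵢ) = 0
Σ ṁᵢCp,ᵢTᵢ = 24.8×2.53×-2.52 + 157×2.53×43.0 = 16922
Σ ṁᵢCp,ᵢ = 24.8×2.53 + 157×2.53 = 459.95
T_out = 16922 / 459.95 = 36.79 °C

T_out = 36.8 °C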